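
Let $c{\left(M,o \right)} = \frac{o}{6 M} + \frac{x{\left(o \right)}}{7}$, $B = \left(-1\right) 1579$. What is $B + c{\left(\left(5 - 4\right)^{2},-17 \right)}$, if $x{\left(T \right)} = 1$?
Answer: $- \frac{66431}{42} \approx -1581.7$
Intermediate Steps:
$B = -1579$
$c{\left(M,o \right)} = \frac{1}{7} + \frac{o}{6 M}$ ($c{\left(M,o \right)} = \frac{o}{6 M} + 1 \cdot \frac{1}{7} = o \frac{1}{6 M} + 1 \cdot \frac{1}{7} = \frac{o}{6 M} + \frac{1}{7} = \frac{1}{7} + \frac{o}{6 M}$)
$B + c{\left(\left(5 - 4\right)^{2},-17 \right)} = -1579 + \frac{\frac{1}{6} \left(-17\right) + \frac{\left(5 - 4\right)^{2}}{7}}{\left(5 - 4\right)^{2}} = -1579 + \frac{- \frac{17}{6} + \frac{1^{2}}{7}}{1^{2}} = -1579 + \frac{- \frac{17}{6} + \frac{1}{7} \cdot 1}{1} = -1579 + 1 \left(- \frac{17}{6} + \frac{1}{7}\right) = -1579 + 1 \left(- \frac{113}{42}\right) = -1579 - \frac{113}{42} = - \frac{66431}{42}$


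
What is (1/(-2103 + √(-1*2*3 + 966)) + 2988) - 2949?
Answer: 57480736/1473883 - 8*√15/4421649 ≈ 39.000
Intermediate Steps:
(1/(-2103 + √(-1*2*3 + 966)) + 2988) - 2949 = (1/(-2103 + √(-2*3 + 966)) + 2988) - 2949 = (1/(-2103 + √(-6 + 966)) + 2988) - 2949 = (1/(-2103 + √960) + 2988) - 2949 = (1/(-2103 + 8*√15) + 2988) - 2949 = (2988 + 1/(-2103 + 8*√15)) - 2949 = 39 + 1/(-2103 + 8*√15)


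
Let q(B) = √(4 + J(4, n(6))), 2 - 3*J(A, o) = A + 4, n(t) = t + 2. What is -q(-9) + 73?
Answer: 73 - √2 ≈ 71.586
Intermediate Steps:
n(t) = 2 + t
J(A, o) = -⅔ - A/3 (J(A, o) = ⅔ - (A + 4)/3 = ⅔ - (4 + A)/3 = ⅔ + (-4/3 - A/3) = -⅔ - A/3)
q(B) = √2 (q(B) = √(4 + (-⅔ - ⅓*4)) = √(4 + (-⅔ - 4/3)) = √(4 - 2) = √2)
-q(-9) + 73 = -√2 + 73 = 73 - √2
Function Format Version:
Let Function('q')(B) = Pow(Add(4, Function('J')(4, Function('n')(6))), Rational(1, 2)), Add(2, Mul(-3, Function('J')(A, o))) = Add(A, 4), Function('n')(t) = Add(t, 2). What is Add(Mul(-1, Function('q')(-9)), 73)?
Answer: Add(73, Mul(-1, Pow(2, Rational(1, 2)))) ≈ 71.586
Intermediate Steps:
Function('n')(t) = Add(2, t)
Function('J')(A, o) = Add(Rational(-2, 3), Mul(Rational(-1, 3), A)) (Function('J')(A, o) = Add(Rational(2, 3), Mul(Rational(-1, 3), Add(A, 4))) = Add(Rational(2, 3), Mul(Rational(-1, 3), Add(4, A))) = Add(Rational(2, 3), Add(Rational(-4, 3), Mul(Rational(-1, 3), A))) = Add(Rational(-2, 3), Mul(Rational(-1, 3), A)))
Function('q')(B) = Pow(2, Rational(1, 2)) (Function('q')(B) = Pow(Add(4, Add(Rational(-2, 3), Mul(Rational(-1, 3), 4))), Rational(1, 2)) = Pow(Add(4, Add(Rational(-2, 3), Rational(-4, 3))), Rational(1, 2)) = Pow(Add(4, -2), Rational(1, 2)) = Pow(2, Rational(1, 2)))
Add(Mul(-1, Function('q')(-9)), 73) = Add(Mul(-1, Pow(2, Rational(1, 2))), 73) = Add(73, Mul(-1, Pow(2, Rational(1, 2))))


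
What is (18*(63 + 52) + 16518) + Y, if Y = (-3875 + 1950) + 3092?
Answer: 19755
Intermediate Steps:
Y = 1167 (Y = -1925 + 3092 = 1167)
(18*(63 + 52) + 16518) + Y = (18*(63 + 52) + 16518) + 1167 = (18*115 + 16518) + 1167 = (2070 + 16518) + 1167 = 18588 + 1167 = 19755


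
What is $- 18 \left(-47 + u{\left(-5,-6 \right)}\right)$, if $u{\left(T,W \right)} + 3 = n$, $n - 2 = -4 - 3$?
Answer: $990$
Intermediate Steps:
$n = -5$ ($n = 2 - 7 = -5$)
$u{\left(T,W \right)} = -8$ ($u{\left(T,W \right)} = -3 - 5 = -8$)
$- 18 \left(-47 + u{\left(-5,-6 \right)}\right) = - 18 \left(-47 - 8\right) = \left(-18\right) \left(-55\right) = 990$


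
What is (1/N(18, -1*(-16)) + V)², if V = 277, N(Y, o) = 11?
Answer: 9290304/121 ≈ 76779.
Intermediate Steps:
(1/N(18, -1*(-16)) + V)² = (1/11 + 277)² = (3048/11)² = 9290304/121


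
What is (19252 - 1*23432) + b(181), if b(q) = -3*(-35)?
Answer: -4075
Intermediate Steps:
b(q) = 105
(19252 - 1*23432) + b(181) = (19252 - 1*23432) + 105 = (19252 - 23432) + 105 = -4180 + 105 = -4075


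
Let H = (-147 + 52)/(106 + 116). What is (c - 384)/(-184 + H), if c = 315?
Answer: 15318/40943 ≈ 0.37413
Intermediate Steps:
H = -95/222 ≈ -0.42793
(c - 384)/(-184 + H) = (315 - 384)/(-184 - 95/222) = -69/(-40943/222) = -69*(-222/40943) = 15318/40943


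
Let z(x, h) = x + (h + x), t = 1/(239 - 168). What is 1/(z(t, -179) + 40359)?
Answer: 71/2852782 ≈ 2.4888e-5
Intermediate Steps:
t = 1/71 ≈ 0.014085
z(x, h) = h + 2*x
1/(z(t, -179) + 40359) = 1/((-179 + 2*(1/71)) + 40359) = 1/((-179 + 2/71) + 40359) = 1/(-12707/71 + 40359) = 1/(2852782/71) = 71/2852782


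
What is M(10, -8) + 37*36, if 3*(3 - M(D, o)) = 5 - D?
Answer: 4010/3 ≈ 1336.7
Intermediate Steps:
M(D, o) = 4/3 + D/3 (M(D, o) = 3 - (5 - D)/3 = 3 + (-5/3 + D/3) = 4/3 + D/3)
M(10, -8) + 37*36 = (4/3 + (⅓)*10) + 37*36 = (4/3 + 10/3) + 1332 = 14/3 + 1332 = 4010/3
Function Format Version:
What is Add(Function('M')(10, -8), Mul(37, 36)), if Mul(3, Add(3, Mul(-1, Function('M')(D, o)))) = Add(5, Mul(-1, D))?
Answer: Rational(4010, 3) ≈ 1336.7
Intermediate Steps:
Function('M')(D, o) = Add(Rational(4, 3), Mul(Rational(1, 3), D)) (Function('M')(D, o) = Add(3, Mul(Rational(-1, 3), Add(5, Mul(-1, D)))) = Add(3, Add(Rational(-5, 3), Mul(Rational(1, 3), D))) = Add(Rational(4, 3), Mul(Rational(1, 3), D)))
Add(Function('M')(10, -8), Mul(37, 36)) = Add(Add(Rational(4, 3), Mul(Rational(1, 3), 10)), Mul(37, 36)) = Add(Add(Rational(4, 3), Rational(10, 3)), 1332) = Add(Rational(14, 3), 1332) = Rational(4010, 3)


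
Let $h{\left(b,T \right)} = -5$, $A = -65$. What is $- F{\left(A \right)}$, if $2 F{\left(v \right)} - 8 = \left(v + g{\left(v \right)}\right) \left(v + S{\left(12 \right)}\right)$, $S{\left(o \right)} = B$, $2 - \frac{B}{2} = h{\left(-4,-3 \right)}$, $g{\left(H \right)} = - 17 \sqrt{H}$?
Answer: $- \frac{3323}{2} - \frac{867 i \sqrt{65}}{2} \approx -1661.5 - 3495.0 i$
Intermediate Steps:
$B = 14$ ($B = 4 - -10 = 4 + 10 = 14$)
$S{\left(o \right)} = 14$
$F{\left(v \right)} = 4 + \frac{\left(14 + v\right) \left(v - 17 \sqrt{v}\right)}{2}$ ($F{\left(v \right)} = 4 + \frac{\left(v - 17 \sqrt{v}\right) \left(v + 14\right)}{2} = 4 + \frac{\left(v - 17 \sqrt{v}\right) \left(14 + v\right)}{2} = 4 + \frac{\left(14 + v\right) \left(v - 17 \sqrt{v}\right)}{2}$)
$- F{\left(A \right)} = - (4 + \frac{\left(-65\right)^{2}}{2} - 119 \sqrt{-65} + 7 \left(-65\right) - \frac{17 \left(-65\right)^{\frac{3}{2}}}{2}) = - (4 + \frac{1}{2} \cdot 4225 - 119 i \sqrt{65} - 455 - \frac{17 \left(- 65 i \sqrt{65}\right)}{2}) = - (4 + \frac{4225}{2} - 119 i \sqrt{65} - 455 + \frac{1105 i \sqrt{65}}{2}) = - (\frac{3323}{2} + \frac{867 i \sqrt{65}}{2}) = - \frac{3323}{2} - \frac{867 i \sqrt{65}}{2}$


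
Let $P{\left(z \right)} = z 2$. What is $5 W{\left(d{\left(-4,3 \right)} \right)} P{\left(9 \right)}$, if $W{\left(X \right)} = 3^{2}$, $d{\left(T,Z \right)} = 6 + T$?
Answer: $810$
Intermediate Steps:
$W{\left(X \right)} = 9$
$P{\left(z \right)} = 2 z$
$5 W{\left(d{\left(-4,3 \right)} \right)} P{\left(9 \right)} = 5 \cdot 9 \cdot 2 \cdot 9 = 45 \cdot 18 = 810$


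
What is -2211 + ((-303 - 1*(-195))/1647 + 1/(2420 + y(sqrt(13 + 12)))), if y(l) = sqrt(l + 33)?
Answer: -394938338565/178619041 - sqrt(38)/5856362 ≈ -2211.1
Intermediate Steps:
y(l) = sqrt(33 + l)
-2211 + ((-303 - 1*(-195))/1647 + 1/(2420 + y(sqrt(13 + 12)))) = -2211 + ((-303 - 1*(-195))/1647 + 1/(2420 + sqrt(33 + sqrt(13 + 12)))) = -2211 + ((-303 + 195)*(1/1647) + 1/(2420 + sqrt(33 + sqrt(25)))) = -2211 + (-108*1/1647 + 1/(2420 + sqrt(33 + 5))) = -2211 + (-4/61 + 1/(2420 + sqrt(38))) = -134875/61 + 1/(2420 + sqrt(38))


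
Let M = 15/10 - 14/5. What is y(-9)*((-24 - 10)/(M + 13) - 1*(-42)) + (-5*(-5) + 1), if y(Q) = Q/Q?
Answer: 7616/117 ≈ 65.094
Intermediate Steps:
y(Q) = 1
M = -13/10 (M = 15*(1/10) - 14*1/5 = 3/2 - 14/5 = -13/10 ≈ -1.3000)
y(-9)*((-24 - 10)/(M + 13) - 1*(-42)) + (-5*(-5) + 1) = 1*((-24 - 10)/(-13/10 + 13) - 1*(-42)) + (-5*(-5) + 1) = 1*(-34/117/10 + 42) + (25 + 1) = 1*(-34*10/117 + 42) + 26 = 1*(-340/117 + 42) + 26 = 1*(4574/117) + 26 = 4574/117 + 26 = 7616/117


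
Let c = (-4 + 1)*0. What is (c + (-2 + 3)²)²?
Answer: 1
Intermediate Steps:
c = 0 (c = -3*0 = 0)
(c + (-2 + 3)²)² = (0 + (-2 + 3)²)² = (0 + 1²)² = (0 + 1)² = 1² = 1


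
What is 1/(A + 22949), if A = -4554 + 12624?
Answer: 1/31019 ≈ 3.2238e-5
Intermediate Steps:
A = 8070
1/(A + 22949) = 1/(8070 + 22949) = 1/31019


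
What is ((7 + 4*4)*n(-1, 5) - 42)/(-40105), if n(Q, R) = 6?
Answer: -96/40105 ≈ -0.0023937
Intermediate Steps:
((7 + 4*4)*n(-1, 5) - 42)/(-40105) = ((7 + 4*4)*6 - 42)/(-40105) = ((7 + 16)*6 - 42)*(-1/40105) = (23*6 - 42)*(-1/40105) = (138 - 42)*(-1/40105) = 96*(-1/40105) = -96/40105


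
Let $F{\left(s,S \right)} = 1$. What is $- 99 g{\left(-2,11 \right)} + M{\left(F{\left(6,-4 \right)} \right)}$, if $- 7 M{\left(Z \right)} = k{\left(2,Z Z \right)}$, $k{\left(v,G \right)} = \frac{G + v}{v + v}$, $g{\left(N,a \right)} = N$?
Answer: $\frac{5541}{28} \approx 197.89$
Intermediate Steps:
$k{\left(v,G \right)} = \frac{G + v}{2 v}$
$M{\left(Z \right)} = - \frac{1}{14} - \frac{Z^{2}}{28}$ ($M{\left(Z \right)} = - \frac{\frac{1}{2} \cdot \frac{1}{2} \left(Z Z + 2\right)}{7} = - \frac{\frac{1}{2} \cdot \frac{1}{2} \left(Z^{2} + 2\right)}{7} = - \frac{\frac{1}{2} \cdot \frac{1}{2} \left(2 + Z^{2}\right)}{7} = - \frac{\frac{1}{2} + \frac{Z^{2}}{4}}{7} = - \frac{1}{14} - \frac{Z^{2}}{28}$)
$- 99 g{\left(-2,11 \right)} + M{\left(F{\left(6,-4 \right)} \right)} = \left(-99\right) \left(-2\right) - \left(\frac{1}{14} + \frac{1^{2}}{28}\right) = 198 - \frac{3}{28} = \frac{5541}{28}$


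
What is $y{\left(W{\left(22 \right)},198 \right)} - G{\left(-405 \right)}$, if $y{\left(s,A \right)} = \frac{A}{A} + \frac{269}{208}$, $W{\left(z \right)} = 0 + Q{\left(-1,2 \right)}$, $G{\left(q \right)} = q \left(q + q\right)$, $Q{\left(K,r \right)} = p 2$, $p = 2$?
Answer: $- \frac{68233923}{208} \approx -3.2805 \cdot 10^{5}$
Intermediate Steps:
$Q{\left(K,r \right)} = 4$ ($Q{\left(K,r \right)} = 2 \cdot 2 = 4$)
$G{\left(q \right)} = 2 q^{2}$ ($G{\left(q \right)} = q 2 q = 2 q^{2}$)
$W{\left(z \right)} = 4$ ($W{\left(z \right)} = 0 + 4 = 4$)
$y{\left(s,A \right)} = \frac{477}{208}$ ($y{\left(s,A \right)} = 1 + 269 \cdot \frac{1}{208} = 1 + \frac{269}{208} = \frac{477}{208}$)
$y{\left(W{\left(22 \right)},198 \right)} - G{\left(-405 \right)} = \frac{477}{208} - 2 \left(-405\right)^{2} = \frac{477}{208} - 2 \cdot 164025 = \frac{477}{208} - 328050 = - \frac{68233923}{208}$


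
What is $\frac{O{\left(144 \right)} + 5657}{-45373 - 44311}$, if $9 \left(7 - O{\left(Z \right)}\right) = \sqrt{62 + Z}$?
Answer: $- \frac{1416}{22421} + \frac{\sqrt{206}}{807156} \approx -0.063137$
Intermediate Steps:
$O{\left(Z \right)} = 7 - \frac{\sqrt{62 + Z}}{9}$
$\frac{O{\left(144 \right)} + 5657}{-45373 - 44311} = \frac{\left(7 - \frac{\sqrt{62 + 144}}{9}\right) + 5657}{-45373 - 44311} = \frac{\left(7 - \frac{\sqrt{206}}{9}\right) + 5657}{-89684} = \left(5664 - \frac{\sqrt{206}}{9}\right) \left(- \frac{1}{89684}\right) = - \frac{1416}{22421} + \frac{\sqrt{206}}{807156}$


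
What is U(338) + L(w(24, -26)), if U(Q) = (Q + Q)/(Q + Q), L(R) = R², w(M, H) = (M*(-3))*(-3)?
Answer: 46657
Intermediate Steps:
w(M, H) = 9*M (w(M, H) = -3*M*(-3) = 9*M)
U(Q) = 1 (U(Q) = (2*Q)/((2*Q)) = (2*Q)*(1/(2*Q)) = 1)
U(338) + L(w(24, -26)) = 1 + (9*24)² = 1 + 216² = 1 + 46656 = 46657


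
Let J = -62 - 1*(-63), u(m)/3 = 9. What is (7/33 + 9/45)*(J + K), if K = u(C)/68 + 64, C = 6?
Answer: 4447/165 ≈ 26.952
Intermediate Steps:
u(m) = 27 (u(m) = 3*9 = 27)
J = 1 (J = -62 + 63 = 1)
K = 4379/68 (K = 27/68 + 64 = 4379/68 ≈ 64.397)
(7/33 + 9/45)*(J + K) = (7/33 + 9/45)*(1 + 4379/68) = (7*(1/33) + 9*(1/45))*(4447/68) = (7/33 + 1/5)*(4447/68) = (68/165)*(4447/68) = 4447/165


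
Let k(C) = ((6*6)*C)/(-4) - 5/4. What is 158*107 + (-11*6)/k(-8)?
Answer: 4784134/283 ≈ 16905.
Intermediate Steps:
k(C) = -5/4 - 9*C (k(C) = (36*C)*(-1/4) - 5*1/4 = -9*C - 5/4 = -5/4 - 9*C)
158*107 + (-11*6)/k(-8) = 158*107 + (-11*6)/(-5/4 - 9*(-8)) = 16906 - 66/(-5/4 + 72) = 16906 - 66/283/4 = 16906 - 66*4/283 = 16906 - 264/283 = 4784134/283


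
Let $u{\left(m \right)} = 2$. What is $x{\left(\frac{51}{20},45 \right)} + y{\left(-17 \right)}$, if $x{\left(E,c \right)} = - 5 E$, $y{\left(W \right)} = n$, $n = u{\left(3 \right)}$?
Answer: $- \frac{43}{4} \approx -10.75$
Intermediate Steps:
$n = 2$
$y{\left(W \right)} = 2$
$x{\left(\frac{51}{20},45 \right)} + y{\left(-17 \right)} = - 5 \cdot \frac{51}{20} + 2 = - 5 \cdot 51 \cdot \frac{1}{20} + 2 = \left(-5\right) \frac{51}{20} + 2 = - \frac{51}{4} + 2 = - \frac{43}{4}$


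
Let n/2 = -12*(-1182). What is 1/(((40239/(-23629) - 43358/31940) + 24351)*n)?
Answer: 188677565/130320037471656456 ≈ 1.4478e-9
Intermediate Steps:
n = 28368 (n = 2*(-12*(-1182)) = 2*14184 = 28368)
1/(((40239/(-23629) - 43358/31940) + 24351)*n) = 1/(((40239/(-23629) - 43358/31940) + 24351)*28368) = (1/28368)/((40239*(-1/23629) - 43358*1/31940) + 24351) = (1/28368)/((-40239/23629 - 21679/15970) + 24351) = (1/28368)/(-1154869921/377355130 + 24351) = (1/28368)/(9187819900709/377355130) = (377355130/9187819900709)*(1/28368) = 188677565/130320037471656456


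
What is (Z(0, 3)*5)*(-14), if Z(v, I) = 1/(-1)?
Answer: 70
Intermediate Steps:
Z(v, I) = -1 (Z(v, I) = 1*(-1) = -1)
(Z(0, 3)*5)*(-14) = -1*5*(-14) = -5*(-14) = 70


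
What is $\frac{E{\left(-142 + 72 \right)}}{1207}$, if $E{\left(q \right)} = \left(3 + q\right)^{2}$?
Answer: $\frac{4489}{1207} \approx 3.7191$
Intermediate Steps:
$\frac{E{\left(-142 + 72 \right)}}{1207} = \frac{\left(3 + \left(-142 + 72\right)\right)^{2}}{1207} = \left(3 - 70\right)^{2} \cdot \frac{1}{1207} = \left(-67\right)^{2} \cdot \frac{1}{1207} = 4489 \cdot \frac{1}{1207} = \frac{4489}{1207}$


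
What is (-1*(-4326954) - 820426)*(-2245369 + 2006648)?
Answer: -837081870688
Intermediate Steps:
(-1*(-4326954) - 820426)*(-2245369 + 2006648) = (4326954 - 820426)*(-238721) = 3506528*(-238721) = -837081870688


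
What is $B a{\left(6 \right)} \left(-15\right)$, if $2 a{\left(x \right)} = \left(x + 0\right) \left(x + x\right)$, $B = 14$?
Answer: $-7560$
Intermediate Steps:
$a{\left(x \right)} = x^{2}$ ($a{\left(x \right)} = \frac{\left(x + 0\right) \left(x + x\right)}{2} = \frac{x 2 x}{2} = \frac{2 x^{2}}{2} = x^{2}$)
$B a{\left(6 \right)} \left(-15\right) = 14 \cdot 6^{2} \left(-15\right) = 14 \cdot 36 \left(-15\right) = 504 \left(-15\right) = -7560$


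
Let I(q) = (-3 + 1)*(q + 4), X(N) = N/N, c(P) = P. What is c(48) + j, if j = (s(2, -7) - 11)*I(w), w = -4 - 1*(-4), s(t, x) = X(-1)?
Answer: 128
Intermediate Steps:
X(N) = 1
s(t, x) = 1
w = 0 (w = -4 + 4 = 0)
I(q) = -8 - 2*q (I(q) = -2*(4 + q) = -8 - 2*q)
j = 80 (j = (1 - 11)*(-8 - 2*0) = -10*(-8 + 0) = -10*(-8) = 80)
c(48) + j = 48 + 80 = 128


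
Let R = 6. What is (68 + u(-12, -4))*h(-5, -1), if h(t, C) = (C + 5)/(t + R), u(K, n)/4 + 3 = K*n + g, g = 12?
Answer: 1184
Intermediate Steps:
u(K, n) = 36 + 4*K*n (u(K, n) = -12 + 4*(K*n + 12) = -12 + 4*(12 + K*n) = -12 + (48 + 4*K*n) = 36 + 4*K*n)
h(t, C) = (5 + C)/(6 + t) (h(t, C) = (C + 5)/(t + 6) = (5 + C)/(6 + t))
(68 + u(-12, -4))*h(-5, -1) = (68 + (36 + 4*(-12)*(-4)))*((5 - 1)/(6 - 5)) = (68 + (36 + 192))*(4/1) = (68 + 228)*(1*4) = 296*4 = 1184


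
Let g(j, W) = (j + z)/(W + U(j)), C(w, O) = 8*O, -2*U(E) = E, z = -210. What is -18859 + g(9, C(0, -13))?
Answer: -4092001/217 ≈ -18857.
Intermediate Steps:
U(E) = -E/2
g(j, W) = (-210 + j)/(W - j/2) (g(j, W) = (j - 210)/(W - j/2) = (-210 + j)/(W - j/2))
-18859 + g(9, C(0, -13)) = -18859 + 2*(-210 + 9)/(-1*9 + 2*(8*(-13))) = -18859 + 2*(-201)/(-9 + 2*(-104)) = -18859 + 2*(-201)/(-9 - 208) = -18859 + 2*(-201)/(-217) = -18859 + 2*(-1/217)*(-201) = -18859 + 402/217 = -4092001/217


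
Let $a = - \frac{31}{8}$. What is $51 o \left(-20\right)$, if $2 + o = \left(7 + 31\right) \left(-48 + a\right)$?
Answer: $2012715$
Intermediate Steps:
$a = - \frac{31}{8}$ ($a = \left(-31\right) \frac{1}{8} = - \frac{31}{8} \approx -3.875$)
$o = - \frac{7893}{4}$ ($o = -2 + \left(7 + 31\right) \left(-48 - \frac{31}{8}\right) = -2 + 38 \left(- \frac{415}{8}\right) = -2 - \frac{7885}{4} = - \frac{7893}{4} \approx -1973.3$)
$51 o \left(-20\right) = 51 \left(- \frac{7893}{4}\right) \left(-20\right) = \left(- \frac{402543}{4}\right) \left(-20\right) = 2012715$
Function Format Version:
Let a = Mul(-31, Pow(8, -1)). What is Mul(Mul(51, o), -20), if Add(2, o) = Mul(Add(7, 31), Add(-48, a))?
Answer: 2012715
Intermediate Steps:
a = Rational(-31, 8) (a = Mul(-31, Rational(1, 8)) = Rational(-31, 8) ≈ -3.8750)
o = Rational(-7893, 4) (o = Add(-2, Mul(Add(7, 31), Add(-48, Rational(-31, 8)))) = Add(-2, Mul(38, Rational(-415, 8))) = Add(-2, Rational(-7885, 4)) = Rational(-7893, 4) ≈ -1973.3)
Mul(Mul(51, o), -20) = Mul(Mul(51, Rational(-7893, 4)), -20) = Mul(Rational(-402543, 4), -20) = 2012715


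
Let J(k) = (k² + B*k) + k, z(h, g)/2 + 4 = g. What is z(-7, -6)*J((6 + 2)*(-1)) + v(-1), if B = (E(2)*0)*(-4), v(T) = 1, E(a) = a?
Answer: -1119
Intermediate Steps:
z(h, g) = -8 + 2*g
B = 0 (B = (2*0)*(-4) = 0*(-4) = 0)
J(k) = k + k² (J(k) = (k² + 0*k) + k = (k² + 0) + k = k² + k = k + k²)
z(-7, -6)*J((6 + 2)*(-1)) + v(-1) = (-8 + 2*(-6))*(((6 + 2)*(-1))*(1 + (6 + 2)*(-1))) + 1 = (-8 - 12)*((8*(-1))*(1 + 8*(-1))) + 1 = -(-160)*(1 - 8) + 1 = -(-160)*(-7) + 1 = -20*56 + 1 = -1120 + 1 = -1119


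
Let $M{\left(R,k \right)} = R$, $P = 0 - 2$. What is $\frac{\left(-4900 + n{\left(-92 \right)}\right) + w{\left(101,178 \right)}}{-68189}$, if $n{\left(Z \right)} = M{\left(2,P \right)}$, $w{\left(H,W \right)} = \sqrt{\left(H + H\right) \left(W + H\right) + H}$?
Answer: $\frac{4898}{68189} - \frac{\sqrt{56459}}{68189} \approx 0.068345$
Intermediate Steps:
$P = -2$ ($P = 0 - 2 = -2$)
$w{\left(H,W \right)} = \sqrt{H + 2 H \left(H + W\right)}$ ($w{\left(H,W \right)} = \sqrt{2 H \left(H + W\right) + H} = \sqrt{H + 2 H \left(H + W\right)}$)
$n{\left(Z \right)} = 2$
$\frac{\left(-4900 + n{\left(-92 \right)}\right) + w{\left(101,178 \right)}}{-68189} = \frac{\left(-4900 + 2\right) + \sqrt{101 \left(1 + 2 \cdot 101 + 2 \cdot 178\right)}}{-68189} = \left(-4898 + \sqrt{101 \left(1 + 202 + 356\right)}\right) \left(- \frac{1}{68189}\right) = \left(-4898 + \sqrt{101 \cdot 559}\right) \left(- \frac{1}{68189}\right) = \left(-4898 + \sqrt{56459}\right) \left(- \frac{1}{68189}\right) = \frac{4898}{68189} - \frac{\sqrt{56459}}{68189}$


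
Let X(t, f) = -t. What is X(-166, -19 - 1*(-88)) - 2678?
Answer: -2512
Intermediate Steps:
X(-166, -19 - 1*(-88)) - 2678 = -1*(-166) - 2678 = 166 - 2678 = -2512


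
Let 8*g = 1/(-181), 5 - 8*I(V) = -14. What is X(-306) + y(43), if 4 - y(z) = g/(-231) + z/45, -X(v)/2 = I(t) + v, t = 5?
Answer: 3062042507/5017320 ≈ 610.29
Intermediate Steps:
I(V) = 19/8 (I(V) = 5/8 - ⅛*(-14) = 5/8 + 7/4 = 19/8)
g = -1/1448 (g = (⅛)/(-181) = (⅛)*(-1/181) = -1/1448 ≈ -0.00069061)
X(v) = -19/4 - 2*v (X(v) = -2*(19/8 + v) = -19/4 - 2*v)
y(z) = 1337951/334488 - z/45 (y(z) = 4 - (-1/1448/(-231) + z/45) = 4 - (-1/1448*(-1/231) + z*(1/45)) = 4 - (1/334488 + z/45) = 4 + (-1/334488 - z/45) = 1337951/334488 - z/45)
X(-306) + y(43) = (-19/4 - 2*(-306)) + (1337951/334488 - 1/45*43) = (-19/4 + 612) + (1337951/334488 - 43/45) = 2429/4 + 15274937/5017320 = 3062042507/5017320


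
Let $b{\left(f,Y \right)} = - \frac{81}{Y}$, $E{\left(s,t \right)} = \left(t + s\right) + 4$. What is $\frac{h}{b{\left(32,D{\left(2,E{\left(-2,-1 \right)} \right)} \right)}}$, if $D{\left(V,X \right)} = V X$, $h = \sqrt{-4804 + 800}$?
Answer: $- \frac{4 i \sqrt{1001}}{81} \approx - 1.5624 i$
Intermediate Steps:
$E{\left(s,t \right)} = 4 + s + t$ ($E{\left(s,t \right)} = \left(s + t\right) + 4 = 4 + s + t$)
$h = 2 i \sqrt{1001}$ ($h = \sqrt{-4004} = 2 i \sqrt{1001} \approx 63.277 i$)
$\frac{h}{b{\left(32,D{\left(2,E{\left(-2,-1 \right)} \right)} \right)}} = \frac{2 i \sqrt{1001}}{\left(-81\right) \frac{1}{2 \left(4 - 2 - 1\right)}} = \frac{2 i \sqrt{1001}}{\left(-81\right) \frac{1}{2 \cdot 1}} = \frac{2 i \sqrt{1001}}{\left(-81\right) \frac{1}{2}} = \frac{2 i \sqrt{1001}}{- \frac{81}{2}} = 2 i \sqrt{1001} \left(- \frac{2}{81}\right) = - \frac{4 i \sqrt{1001}}{81}$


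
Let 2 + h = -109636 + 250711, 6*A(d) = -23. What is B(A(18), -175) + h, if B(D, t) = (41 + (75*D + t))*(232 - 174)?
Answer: 116626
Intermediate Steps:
A(d) = -23/6 (A(d) = (1/6)*(-23) = -23/6)
B(D, t) = 2378 + 58*t + 4350*D (B(D, t) = (41 + (t + 75*D))*58 = (41 + t + 75*D)*58 = 2378 + 58*t + 4350*D)
h = 141073 (h = -2 + (-109636 + 250711) = -2 + 141075 = 141073)
B(A(18), -175) + h = (2378 + 58*(-175) + 4350*(-23/6)) + 141073 = (2378 - 10150 - 16675) + 141073 = -24447 + 141073 = 116626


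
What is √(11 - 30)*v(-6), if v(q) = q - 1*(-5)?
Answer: -I*√19 ≈ -4.3589*I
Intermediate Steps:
v(q) = 5 + q (v(q) = q + 5 = 5 + q)
√(11 - 30)*v(-6) = √(11 - 30)*(5 - 6) = √(-19)*(-1) = (I*√19)*(-1) = -I*√19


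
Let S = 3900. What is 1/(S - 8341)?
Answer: -1/4441 ≈ -0.00022517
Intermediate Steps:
1/(S - 8341) = 1/(3900 - 8341) = 1/(-4441) = -1/4441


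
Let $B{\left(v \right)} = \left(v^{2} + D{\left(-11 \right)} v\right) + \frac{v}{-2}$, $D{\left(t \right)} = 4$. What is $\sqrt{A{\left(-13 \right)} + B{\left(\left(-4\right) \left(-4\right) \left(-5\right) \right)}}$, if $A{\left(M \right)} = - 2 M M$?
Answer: $7 \sqrt{118} \approx 76.039$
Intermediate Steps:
$A{\left(M \right)} = - 2 M^{2}$
$B{\left(v \right)} = v^{2} + \frac{7 v}{2}$ ($B{\left(v \right)} = \left(v^{2} + 4 v\right) + \frac{v}{-2} = \left(v^{2} + 4 v\right) + v \left(- \frac{1}{2}\right) = \left(v^{2} + 4 v\right) - \frac{v}{2} = v^{2} + \frac{7 v}{2}$)
$\sqrt{A{\left(-13 \right)} + B{\left(\left(-4\right) \left(-4\right) \left(-5\right) \right)}} = \sqrt{- 2 \left(-13\right)^{2} + \frac{\left(-4\right) \left(-4\right) \left(-5\right) \left(7 + 2 \left(-4\right) \left(-4\right) \left(-5\right)\right)}{2}} = \sqrt{\left(-2\right) 169 + \frac{16 \left(-5\right) \left(7 + 2 \cdot 16 \left(-5\right)\right)}{2}} = \sqrt{-338 + \frac{1}{2} \left(-80\right) \left(7 + 2 \left(-80\right)\right)} = \sqrt{-338 + \frac{1}{2} \left(-80\right) \left(7 - 160\right)} = \sqrt{-338 + \frac{1}{2} \left(-80\right) \left(-153\right)} = \sqrt{-338 + 6120} = \sqrt{5782} = 7 \sqrt{118}$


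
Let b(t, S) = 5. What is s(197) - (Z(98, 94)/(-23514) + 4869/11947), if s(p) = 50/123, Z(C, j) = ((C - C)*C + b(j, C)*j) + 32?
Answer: 38974358/1919632013 ≈ 0.020303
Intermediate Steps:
Z(C, j) = 32 + 5*j (Z(C, j) = ((C - C)*C + 5*j) + 32 = (0*C + 5*j) + 32 = (0 + 5*j) + 32 = 5*j + 32 = 32 + 5*j)
s(p) = 50/123 (s(p) = 50*(1/123) = 50/123)
s(197) - (Z(98, 94)/(-23514) + 4869/11947) = 50/123 - ((32 + 5*94)/(-23514) + 4869/11947) = 50/123 - ((32 + 470)*(-1/23514) + 4869*(1/11947)) = 50/123 - (502*(-1/23514) + 4869/11947) = 50/123 - (-251/11757 + 4869/11947) = 50/123 - 1*54246136/140460879 = 50/123 - 54246136/140460879 = 38974358/1919632013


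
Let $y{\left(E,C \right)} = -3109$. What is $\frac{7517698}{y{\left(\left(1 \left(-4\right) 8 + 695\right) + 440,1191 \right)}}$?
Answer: $- \frac{7517698}{3109} \approx -2418.0$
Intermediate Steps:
$\frac{7517698}{y{\left(\left(1 \left(-4\right) 8 + 695\right) + 440,1191 \right)}} = \frac{7517698}{-3109} = 7517698 \left(- \frac{1}{3109}\right) = - \frac{7517698}{3109}$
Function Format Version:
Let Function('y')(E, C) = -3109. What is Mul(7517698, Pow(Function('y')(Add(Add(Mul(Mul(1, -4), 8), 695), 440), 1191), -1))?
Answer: Rational(-7517698, 3109) ≈ -2418.0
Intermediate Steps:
Mul(7517698, Pow(Function('y')(Add(Add(Mul(Mul(1, -4), 8), 695), 440), 1191), -1)) = Mul(7517698, Pow(-3109, -1)) = Mul(7517698, Rational(-1, 3109)) = Rational(-7517698, 3109)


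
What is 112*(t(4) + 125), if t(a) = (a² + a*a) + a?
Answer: 18032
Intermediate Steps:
t(a) = a + 2*a² (t(a) = (a² + a²) + a = 2*a² + a = a + 2*a²)
112*(t(4) + 125) = 112*(4*(1 + 2*4) + 125) = 112*(4*(1 + 8) + 125) = 112*(4*9 + 125) = 112*(36 + 125) = 112*161 = 18032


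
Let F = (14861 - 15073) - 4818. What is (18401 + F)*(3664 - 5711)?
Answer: -27370437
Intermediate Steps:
F = -5030 (F = -212 - 4818 = -5030)
(18401 + F)*(3664 - 5711) = (18401 - 5030)*(3664 - 5711) = 13371*(-2047) = -27370437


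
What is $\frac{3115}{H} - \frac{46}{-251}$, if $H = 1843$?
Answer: $\frac{866643}{462593} \approx 1.8734$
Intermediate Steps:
$\frac{3115}{H} - \frac{46}{-251} = \frac{3115}{1843} - \frac{46}{-251} = 3115 \cdot \frac{1}{1843} - - \frac{46}{251} = \frac{3115}{1843} + \frac{46}{251} = \frac{866643}{462593}$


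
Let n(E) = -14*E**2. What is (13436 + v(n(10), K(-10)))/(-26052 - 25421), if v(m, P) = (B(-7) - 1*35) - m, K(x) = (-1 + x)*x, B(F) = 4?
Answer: -14805/51473 ≈ -0.28763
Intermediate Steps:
K(x) = x*(-1 + x)
v(m, P) = -31 - m (v(m, P) = (4 - 1*35) - m = (4 - 35) - m = -31 - m)
(13436 + v(n(10), K(-10)))/(-26052 - 25421) = (13436 + (-31 - (-14)*10**2))/(-26052 - 25421) = (13436 + (-31 - (-14)*100))/(-51473) = (13436 + (-31 - 1*(-1400)))*(-1/51473) = (13436 + (-31 + 1400))*(-1/51473) = (13436 + 1369)*(-1/51473) = 14805*(-1/51473) = -14805/51473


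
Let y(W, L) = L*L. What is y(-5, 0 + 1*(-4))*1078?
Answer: 17248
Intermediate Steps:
y(W, L) = L²
y(-5, 0 + 1*(-4))*1078 = (0 + 1*(-4))²*1078 = (0 - 4)²*1078 = (-4)²*1078 = 16*1078 = 17248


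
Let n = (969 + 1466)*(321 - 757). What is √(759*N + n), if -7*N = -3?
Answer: I*√52005401/7 ≈ 1030.2*I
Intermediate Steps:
N = 3/7 (N = -⅐*(-3) = 3/7 ≈ 0.42857)
n = -1061660 (n = 2435*(-436) = -1061660)
√(759*N + n) = √(759*(3/7) - 1061660) = √(2277/7 - 1061660) = √(-7429343/7) = I*√52005401/7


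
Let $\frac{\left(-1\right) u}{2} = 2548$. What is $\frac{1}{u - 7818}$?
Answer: $- \frac{1}{12914} \approx -7.7435 \cdot 10^{-5}$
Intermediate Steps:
$u = -5096$ ($u = \left(-2\right) 2548 = -5096$)
$\frac{1}{u - 7818} = \frac{1}{-5096 - 7818} = \frac{1}{-12914} = - \frac{1}{12914}$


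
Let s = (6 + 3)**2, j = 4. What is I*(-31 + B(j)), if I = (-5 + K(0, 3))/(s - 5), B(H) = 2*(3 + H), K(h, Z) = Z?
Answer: 17/38 ≈ 0.44737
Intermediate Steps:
B(H) = 6 + 2*H
s = 81 (s = 9**2 = 81)
I = -1/38 (I = (-5 + 3)/(81 - 5) = -2/76 = -2*1/76 = -1/38 ≈ -0.026316)
I*(-31 + B(j)) = -(-31 + (6 + 2*4))/38 = -(-31 + (6 + 8))/38 = -(-31 + 14)/38 = -1/38*(-17) = 17/38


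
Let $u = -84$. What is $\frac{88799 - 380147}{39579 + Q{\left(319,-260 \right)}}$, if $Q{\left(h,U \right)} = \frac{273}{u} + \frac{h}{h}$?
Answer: $- \frac{388464}{52769} \approx -7.3616$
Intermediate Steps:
$Q{\left(h,U \right)} = - \frac{9}{4}$ ($Q{\left(h,U \right)} = \frac{273}{-84} + \frac{h}{h} = 273 \left(- \frac{1}{84}\right) + 1 = - \frac{13}{4} + 1 = - \frac{9}{4}$)
$\frac{88799 - 380147}{39579 + Q{\left(319,-260 \right)}} = \frac{88799 - 380147}{39579 - \frac{9}{4}} = - \frac{291348}{\frac{158307}{4}} = \left(-291348\right) \frac{4}{158307} = - \frac{388464}{52769}$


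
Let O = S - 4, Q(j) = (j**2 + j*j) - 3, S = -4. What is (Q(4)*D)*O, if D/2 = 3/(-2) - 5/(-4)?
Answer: 116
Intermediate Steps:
Q(j) = -3 + 2*j**2 (Q(j) = (j**2 + j**2) - 3 = 2*j**2 - 3 = -3 + 2*j**2)
D = -1/2 (D = 2*(3/(-2) - 5/(-4)) = 2*(3*(-1/2) - 5*(-1/4)) = 2*(-3/2 + 5/4) = 2*(-1/4) = -1/2 ≈ -0.50000)
O = -8 (O = -4 - 4 = -8)
(Q(4)*D)*O = ((-3 + 2*4**2)*(-1/2))*(-8) = ((-3 + 2*16)*(-1/2))*(-8) = ((-3 + 32)*(-1/2))*(-8) = (29*(-1/2))*(-8) = -29/2*(-8) = 116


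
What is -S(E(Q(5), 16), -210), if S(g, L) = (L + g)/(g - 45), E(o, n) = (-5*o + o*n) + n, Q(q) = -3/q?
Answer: -1003/178 ≈ -5.6348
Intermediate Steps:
E(o, n) = n - 5*o + n*o (E(o, n) = (-5*o + n*o) + n = n - 5*o + n*o)
S(g, L) = (L + g)/(-45 + g)
-S(E(Q(5), 16), -210) = -(-210 + (16 - (-15)/5 + 16*(-3/5)))/(-45 + (16 - (-15)/5 + 16*(-3/5))) = -(-210 + (16 - (-15)/5 + 16*(-3*⅕)))/(-45 + (16 - (-15)/5 + 16*(-3*⅕))) = -(-210 + (16 - 5*(-⅗) + 16*(-⅗)))/(-45 + (16 - 5*(-⅗) + 16*(-⅗))) = -(-210 + (16 + 3 - 48/5))/(-45 + (16 + 3 - 48/5)) = -(-210 + 47/5)/(-45 + 47/5) = -(-1003)/((-178/5)*5) = -(-5)*(-1003)/(178*5) = -1*1003/178 = -1003/178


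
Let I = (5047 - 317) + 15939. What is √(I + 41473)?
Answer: √62142 ≈ 249.28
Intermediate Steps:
I = 20669 (I = 4730 + 15939 = 20669)
√(I + 41473) = √(20669 + 41473) = √62142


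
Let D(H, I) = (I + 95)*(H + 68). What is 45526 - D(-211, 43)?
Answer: 65260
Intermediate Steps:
D(H, I) = (68 + H)*(95 + I) (D(H, I) = (95 + I)*(68 + H) = (68 + H)*(95 + I))
45526 - D(-211, 43) = 45526 - (6460 + 68*43 + 95*(-211) - 211*43) = 45526 - (6460 + 2924 - 20045 - 9073) = 45526 - 1*(-19734) = 45526 + 19734 = 65260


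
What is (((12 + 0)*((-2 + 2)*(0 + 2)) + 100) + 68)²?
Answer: 28224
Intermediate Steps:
(((12 + 0)*((-2 + 2)*(0 + 2)) + 100) + 68)² = ((12*(0*2) + 100) + 68)² = ((12*0 + 100) + 68)² = ((0 + 100) + 68)² = (100 + 68)² = 168² = 28224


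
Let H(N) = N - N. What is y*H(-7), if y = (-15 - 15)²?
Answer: 0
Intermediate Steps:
H(N) = 0
y = 900 (y = (-30)² = 900)
y*H(-7) = 900*0 = 0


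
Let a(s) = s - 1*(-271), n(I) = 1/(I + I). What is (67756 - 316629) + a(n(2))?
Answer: -994407/4 ≈ -2.4860e+5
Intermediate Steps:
n(I) = 1/(2*I)
a(s) = 271 + s (a(s) = s + 271 = 271 + s)
(67756 - 316629) + a(n(2)) = (67756 - 316629) + (271 + (1/2)/2) = -248873 + (271 + (1/2)*(1/2)) = -248873 + (271 + 1/4) = -248873 + 1085/4 = -994407/4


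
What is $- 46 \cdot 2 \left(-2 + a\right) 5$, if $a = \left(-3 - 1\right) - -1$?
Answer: $2300$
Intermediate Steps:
$a = -3$ ($a = -4 + 1 = -3$)
$- 46 \cdot 2 \left(-2 + a\right) 5 = - 46 \cdot 2 \left(-2 - 3\right) 5 = - 46 \cdot 2 \left(-5\right) 5 = \left(-46\right) \left(-10\right) 5 = 460 \cdot 5 = 2300$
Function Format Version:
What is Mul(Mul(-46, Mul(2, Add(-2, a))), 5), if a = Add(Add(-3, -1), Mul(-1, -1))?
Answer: 2300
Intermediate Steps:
a = -3 (a = Add(-4, 1) = -3)
Mul(Mul(-46, Mul(2, Add(-2, a))), 5) = Mul(Mul(-46, Mul(2, Add(-2, -3))), 5) = Mul(Mul(-46, Mul(2, -5)), 5) = Mul(Mul(-46, -10), 5) = Mul(460, 5) = 2300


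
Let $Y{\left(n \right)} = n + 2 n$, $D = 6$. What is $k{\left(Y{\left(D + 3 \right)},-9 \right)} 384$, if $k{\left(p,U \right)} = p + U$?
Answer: $6912$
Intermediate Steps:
$Y{\left(n \right)} = 3 n$
$k{\left(p,U \right)} = U + p$
$k{\left(Y{\left(D + 3 \right)},-9 \right)} 384 = \left(-9 + 3 \left(6 + 3\right)\right) 384 = \left(-9 + 3 \cdot 9\right) 384 = \left(-9 + 27\right) 384 = 18 \cdot 384 = 6912$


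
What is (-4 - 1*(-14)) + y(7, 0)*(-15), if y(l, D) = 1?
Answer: -5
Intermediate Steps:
(-4 - 1*(-14)) + y(7, 0)*(-15) = (-4 - 1*(-14)) + 1*(-15) = (-4 + 14) - 15 = 10 - 15 = -5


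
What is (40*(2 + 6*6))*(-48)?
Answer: -72960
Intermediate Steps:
(40*(2 + 6*6))*(-48) = (40*(2 + 36))*(-48) = (40*38)*(-48) = 1520*(-48) = -72960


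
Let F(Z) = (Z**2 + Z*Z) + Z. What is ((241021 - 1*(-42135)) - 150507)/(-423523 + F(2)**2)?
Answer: -12059/38493 ≈ -0.31328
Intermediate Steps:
F(Z) = Z + 2*Z**2 (F(Z) = (Z**2 + Z**2) + Z = 2*Z**2 + Z = Z + 2*Z**2)
((241021 - 1*(-42135)) - 150507)/(-423523 + F(2)**2) = ((241021 - 1*(-42135)) - 150507)/(-423523 + (2*(1 + 2*2))**2) = ((241021 + 42135) - 150507)/(-423523 + (2*(1 + 4))**2) = (283156 - 150507)/(-423523 + (2*5)**2) = 132649/(-423523 + 10**2) = 132649/(-423523 + 100) = 132649/(-423423) = 132649*(-1/423423) = -12059/38493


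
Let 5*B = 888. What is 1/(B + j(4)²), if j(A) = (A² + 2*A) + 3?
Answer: 5/4533 ≈ 0.0011030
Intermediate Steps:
j(A) = 3 + A² + 2*A
B = 888/5 (B = (⅕)*888 = 888/5 ≈ 177.60)
1/(B + j(4)²) = 1/(888/5 + (3 + 4² + 2*4)²) = 1/(888/5 + (3 + 16 + 8)²) = 1/(888/5 + 27²) = 1/(888/5 + 729) = 1/(4533/5) = 5/4533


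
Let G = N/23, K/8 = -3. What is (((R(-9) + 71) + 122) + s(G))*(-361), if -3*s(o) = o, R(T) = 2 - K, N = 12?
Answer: -1816913/23 ≈ -78996.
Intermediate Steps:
K = -24 (K = 8*(-3) = -24)
R(T) = 26 (R(T) = 2 - 1*(-24) = 2 + 24 = 26)
G = 12/23 ≈ 0.52174
s(o) = -o/3
(((R(-9) + 71) + 122) + s(G))*(-361) = (((26 + 71) + 122) - 1/3*12/23)*(-361) = ((97 + 122) - 4/23)*(-361) = (219 - 4/23)*(-361) = (5033/23)*(-361) = -1816913/23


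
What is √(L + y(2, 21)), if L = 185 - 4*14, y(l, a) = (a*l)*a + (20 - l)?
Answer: 7*√21 ≈ 32.078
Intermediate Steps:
y(l, a) = 20 - l + l*a² (y(l, a) = l*a² + (20 - l) = 20 - l + l*a²)
L = 129 (L = 185 - 1*56 = 185 - 56 = 129)
√(L + y(2, 21)) = √(129 + (20 - 1*2 + 2*21²)) = √(129 + (20 - 2 + 2*441)) = √(129 + (20 - 2 + 882)) = √(129 + 900) = √1029 = 7*√21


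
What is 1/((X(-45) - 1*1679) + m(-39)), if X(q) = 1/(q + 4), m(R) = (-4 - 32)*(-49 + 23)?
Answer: -41/30464 ≈ -0.0013459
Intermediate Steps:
m(R) = 936 (m(R) = -36*(-26) = 936)
X(q) = 1/(4 + q)
1/((X(-45) - 1*1679) + m(-39)) = 1/((1/(4 - 45) - 1*1679) + 936) = 1/((1/(-41) - 1679) + 936) = 1/((-1/41 - 1679) + 936) = 1/(-68840/41 + 936) = 1/(-30464/41) = -41/30464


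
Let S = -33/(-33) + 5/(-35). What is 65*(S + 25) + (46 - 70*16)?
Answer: 4247/7 ≈ 606.71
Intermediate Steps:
S = 6/7 (S = -33*(-1/33) + 5*(-1/35) = 1 - 1/7 = 6/7 ≈ 0.85714)
65*(S + 25) + (46 - 70*16) = 65*(6/7 + 25) + (46 - 70*16) = 65*(181/7) + (46 - 1120) = 11765/7 - 1074 = 4247/7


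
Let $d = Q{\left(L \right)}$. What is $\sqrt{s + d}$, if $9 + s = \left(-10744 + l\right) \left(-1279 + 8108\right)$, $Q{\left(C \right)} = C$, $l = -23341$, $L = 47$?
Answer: $i \sqrt{232766427} \approx 15257.0 i$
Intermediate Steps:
$d = 47$
$s = -232766474$ ($s = -9 + \left(-10744 - 23341\right) \left(-1279 + 8108\right) = -9 - 232766465 = -232766474$)
$\sqrt{s + d} = \sqrt{-232766474 + 47} = \sqrt{-232766427} = i \sqrt{232766427}$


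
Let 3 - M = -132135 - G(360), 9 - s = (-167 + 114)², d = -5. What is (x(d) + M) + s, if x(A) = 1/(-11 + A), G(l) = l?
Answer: 2075167/16 ≈ 1.2970e+5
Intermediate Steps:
s = -2800 (s = 9 - (-167 + 114)² = 9 - 1*(-53)² = 9 - 1*2809 = 9 - 2809 = -2800)
M = 132498 (M = 3 - (-132135 - 1*360) = 3 - (-132135 - 360) = 3 - 1*(-132495) = 3 + 132495 = 132498)
(x(d) + M) + s = (1/(-11 - 5) + 132498) - 2800 = (1/(-16) + 132498) - 2800 = (-1/16 + 132498) - 2800 = 2119967/16 - 2800 = 2075167/16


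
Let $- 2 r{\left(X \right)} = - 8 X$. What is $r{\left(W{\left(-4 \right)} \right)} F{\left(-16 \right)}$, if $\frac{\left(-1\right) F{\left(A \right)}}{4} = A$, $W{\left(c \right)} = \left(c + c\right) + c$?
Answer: $-3072$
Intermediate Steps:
$W{\left(c \right)} = 3 c$ ($W{\left(c \right)} = 2 c + c = 3 c$)
$F{\left(A \right)} = - 4 A$
$r{\left(X \right)} = 4 X$ ($r{\left(X \right)} = - \frac{\left(-8\right) X}{2} = 4 X$)
$r{\left(W{\left(-4 \right)} \right)} F{\left(-16 \right)} = 4 \cdot 3 \left(-4\right) \left(\left(-4\right) \left(-16\right)\right) = 4 \left(-12\right) 64 = \left(-48\right) 64 = -3072$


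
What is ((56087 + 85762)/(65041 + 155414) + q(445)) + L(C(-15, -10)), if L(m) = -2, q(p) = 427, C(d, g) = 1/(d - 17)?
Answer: 10426136/24495 ≈ 425.64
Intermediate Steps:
C(d, g) = 1/(-17 + d)
((56087 + 85762)/(65041 + 155414) + q(445)) + L(C(-15, -10)) = ((56087 + 85762)/(65041 + 155414) + 427) - 2 = (141849/220455 + 427) - 2 = (141849*(1/220455) + 427) - 2 = (15761/24495 + 427) - 2 = 10475126/24495 - 2 = 10426136/24495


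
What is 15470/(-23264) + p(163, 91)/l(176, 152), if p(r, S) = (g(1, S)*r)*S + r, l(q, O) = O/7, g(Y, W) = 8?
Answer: 1209274241/221008 ≈ 5471.6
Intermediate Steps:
l(q, O) = O/7 (l(q, O) = O*(⅐) = O/7)
p(r, S) = r + 8*S*r (p(r, S) = (8*r)*S + r = 8*S*r + r = r + 8*S*r)
15470/(-23264) + p(163, 91)/l(176, 152) = 15470/(-23264) + (163*(1 + 8*91))/(((⅐)*152)) = 15470*(-1/23264) + (163*(1 + 728))/(152/7) = -7735/11632 + (163*729)*(7/152) = -7735/11632 + 118827*(7/152) = -7735/11632 + 831789/152 = 1209274241/221008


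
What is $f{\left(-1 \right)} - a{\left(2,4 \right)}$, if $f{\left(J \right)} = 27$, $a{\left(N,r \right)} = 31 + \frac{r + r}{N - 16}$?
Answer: $- \frac{24}{7} \approx -3.4286$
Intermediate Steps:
$a{\left(N,r \right)} = 31 + \frac{2 r}{-16 + N}$
$f{\left(-1 \right)} - a{\left(2,4 \right)} = 27 - \frac{-496 + 2 \cdot 4 + 31 \cdot 2}{-16 + 2} = 27 - \frac{-496 + 8 + 62}{-14} = 27 - \left(- \frac{1}{14}\right) \left(-426\right) = 27 - \frac{213}{7} = - \frac{24}{7}$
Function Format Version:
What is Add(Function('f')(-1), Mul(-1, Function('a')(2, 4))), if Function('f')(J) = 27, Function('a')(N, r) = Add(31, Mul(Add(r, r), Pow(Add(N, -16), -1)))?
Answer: Rational(-24, 7) ≈ -3.4286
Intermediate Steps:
Function('a')(N, r) = Add(31, Mul(2, r, Pow(Add(-16, N), -1))) (Function('a')(N, r) = Add(31, Mul(Mul(2, r), Pow(Add(-16, N), -1))) = Add(31, Mul(2, r, Pow(Add(-16, N), -1))))
Add(Function('f')(-1), Mul(-1, Function('a')(2, 4))) = Add(27, Mul(-1, Mul(Pow(Add(-16, 2), -1), Add(-496, Mul(2, 4), Mul(31, 2))))) = Add(27, Mul(-1, Mul(Pow(-14, -1), Add(-496, 8, 62)))) = Add(27, Mul(-1, Mul(Rational(-1, 14), -426))) = Add(27, Mul(-1, Rational(213, 7))) = Add(27, Rational(-213, 7)) = Rational(-24, 7)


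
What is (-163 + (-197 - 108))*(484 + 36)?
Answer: -243360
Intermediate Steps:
(-163 + (-197 - 108))*(484 + 36) = (-163 - 305)*520 = -468*520 = -243360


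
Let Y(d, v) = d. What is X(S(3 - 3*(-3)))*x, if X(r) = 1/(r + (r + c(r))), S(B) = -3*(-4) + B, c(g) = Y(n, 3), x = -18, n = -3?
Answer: -2/5 ≈ -0.40000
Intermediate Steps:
c(g) = -3
S(B) = 12 + B
X(r) = 1/(-3 + 2*r) (X(r) = 1/(r + (r - 3)) = 1/(r + (-3 + r)) = 1/(-3 + 2*r))
X(S(3 - 3*(-3)))*x = -18/(-3 + 2*(12 + (3 - 3*(-3)))) = -18/(-3 + 2*(12 + (3 + 9))) = -18/(-3 + 2*(12 + 12)) = -18/(-3 + 2*24) = -18/(-3 + 48) = -18/45 = (1/45)*(-18) = -2/5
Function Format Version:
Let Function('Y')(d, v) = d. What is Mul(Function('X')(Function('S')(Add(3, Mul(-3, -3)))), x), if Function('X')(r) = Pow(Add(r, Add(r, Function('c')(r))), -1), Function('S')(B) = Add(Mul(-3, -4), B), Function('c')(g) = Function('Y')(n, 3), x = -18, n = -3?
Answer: Rational(-2, 5) ≈ -0.40000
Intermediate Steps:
Function('c')(g) = -3
Function('S')(B) = Add(12, B)
Function('X')(r) = Pow(Add(-3, Mul(2, r)), -1) (Function('X')(r) = Pow(Add(r, Add(r, -3)), -1) = Pow(Add(r, Add(-3, r)), -1) = Pow(Add(-3, Mul(2, r)), -1))
Mul(Function('X')(Function('S')(Add(3, Mul(-3, -3)))), x) = Mul(Pow(Add(-3, Mul(2, Add(12, Add(3, Mul(-3, -3))))), -1), -18) = Mul(Pow(Add(-3, Mul(2, Add(12, Add(3, 9)))), -1), -18) = Mul(Pow(Add(-3, Mul(2, Add(12, 12))), -1), -18) = Mul(Pow(Add(-3, Mul(2, 24)), -1), -18) = Mul(Pow(Add(-3, 48), -1), -18) = Mul(Pow(45, -1), -18) = Mul(Rational(1, 45), -18) = Rational(-2, 5)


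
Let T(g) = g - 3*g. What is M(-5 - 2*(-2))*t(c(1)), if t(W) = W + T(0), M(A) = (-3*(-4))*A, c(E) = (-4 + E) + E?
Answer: 24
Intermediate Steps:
c(E) = -4 + 2*E
M(A) = 12*A
T(g) = -2*g
t(W) = W (t(W) = W - 2*0 = W + 0 = W)
M(-5 - 2*(-2))*t(c(1)) = (12*(-5 - 2*(-2)))*(-4 + 2*1) = (12*(-5 + 4))*(-4 + 2) = (12*(-1))*(-2) = -12*(-2) = 24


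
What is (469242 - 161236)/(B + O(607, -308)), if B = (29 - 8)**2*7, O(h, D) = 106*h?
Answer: 308006/67429 ≈ 4.5679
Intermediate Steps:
B = 3087 (B = 21**2*7 = 441*7 = 3087)
(469242 - 161236)/(B + O(607, -308)) = (469242 - 161236)/(3087 + 106*607) = 308006/(3087 + 64342) = 308006/67429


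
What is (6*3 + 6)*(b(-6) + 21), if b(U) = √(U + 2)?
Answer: 504 + 48*I ≈ 504.0 + 48.0*I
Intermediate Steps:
b(U) = √(2 + U)
(6*3 + 6)*(b(-6) + 21) = (6*3 + 6)*(√(2 - 6) + 21) = (18 + 6)*(√(-4) + 21) = 24*(2*I + 21) = 24*(21 + 2*I) = 504 + 48*I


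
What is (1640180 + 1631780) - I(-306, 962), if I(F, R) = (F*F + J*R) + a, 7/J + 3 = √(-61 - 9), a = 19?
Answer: 251106297/79 + 6734*I*√70/79 ≈ 3.1786e+6 + 713.17*I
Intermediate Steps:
J = 7/(-3 + I*√70) (J = 7/(-3 + √(-61 - 9)) = 7/(-3 + √(-70)) = 7/(-3 + I*√70) ≈ -0.26582 - 0.74134*I)
I(F, R) = 19 + F² + R*(-21/79 - 7*I*√70/79) (I(F, R) = (F*F + (-21/79 - 7*I*√70/79)*R) + 19 = (F² + R*(-21/79 - 7*I*√70/79)) + 19 = 19 + F² + R*(-21/79 - 7*I*√70/79))
(1640180 + 1631780) - I(-306, 962) = (1640180 + 1631780) - (19 + (-306)² - 7/79*962*(3 + I*√70)) = 3271960 - (19 + 93636 + (-20202/79 - 6734*I*√70/79)) = 3271960 - (7378543/79 - 6734*I*√70/79) = 3271960 + (-7378543/79 + 6734*I*√70/79) = 251106297/79 + 6734*I*√70/79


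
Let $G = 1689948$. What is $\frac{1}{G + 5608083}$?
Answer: $\frac{1}{7298031} \approx 1.3702 \cdot 10^{-7}$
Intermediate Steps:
$\frac{1}{G + 5608083} = \frac{1}{1689948 + 5608083} = \frac{1}{7298031}$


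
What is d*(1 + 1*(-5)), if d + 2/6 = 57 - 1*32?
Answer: -296/3 ≈ -98.667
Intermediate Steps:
d = 74/3 (d = -⅓ + (57 - 1*32) = -⅓ + (57 - 32) = -⅓ + 25 = 74/3 ≈ 24.667)
d*(1 + 1*(-5)) = 74*(1 + 1*(-5))/3 = 74*(1 - 5)/3 = (74/3)*(-4) = -296/3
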